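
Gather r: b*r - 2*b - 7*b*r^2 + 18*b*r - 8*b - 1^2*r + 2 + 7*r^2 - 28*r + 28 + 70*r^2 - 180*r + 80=-10*b + r^2*(77 - 7*b) + r*(19*b - 209) + 110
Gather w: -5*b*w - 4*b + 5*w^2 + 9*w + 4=-4*b + 5*w^2 + w*(9 - 5*b) + 4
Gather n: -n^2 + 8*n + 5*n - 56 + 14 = -n^2 + 13*n - 42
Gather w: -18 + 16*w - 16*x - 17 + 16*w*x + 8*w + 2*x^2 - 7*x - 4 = w*(16*x + 24) + 2*x^2 - 23*x - 39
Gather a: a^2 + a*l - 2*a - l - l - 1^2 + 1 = a^2 + a*(l - 2) - 2*l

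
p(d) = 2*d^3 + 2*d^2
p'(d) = 6*d^2 + 4*d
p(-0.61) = 0.29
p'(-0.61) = -0.21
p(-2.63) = -22.55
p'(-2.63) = 30.98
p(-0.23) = 0.08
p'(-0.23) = -0.60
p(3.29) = 92.87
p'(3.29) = 78.10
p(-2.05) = -8.83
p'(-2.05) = 17.02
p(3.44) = 105.08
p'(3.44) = 84.76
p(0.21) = 0.11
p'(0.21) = 1.10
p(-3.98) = -94.41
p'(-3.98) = 79.12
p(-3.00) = -36.00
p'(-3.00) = 42.00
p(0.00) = 0.00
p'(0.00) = 0.00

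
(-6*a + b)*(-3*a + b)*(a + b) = 18*a^3 + 9*a^2*b - 8*a*b^2 + b^3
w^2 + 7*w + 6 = (w + 1)*(w + 6)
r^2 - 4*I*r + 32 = (r - 8*I)*(r + 4*I)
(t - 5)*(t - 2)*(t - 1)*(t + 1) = t^4 - 7*t^3 + 9*t^2 + 7*t - 10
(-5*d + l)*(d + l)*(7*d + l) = -35*d^3 - 33*d^2*l + 3*d*l^2 + l^3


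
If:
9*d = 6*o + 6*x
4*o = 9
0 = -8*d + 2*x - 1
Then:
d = -11/10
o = 9/4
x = -39/10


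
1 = 1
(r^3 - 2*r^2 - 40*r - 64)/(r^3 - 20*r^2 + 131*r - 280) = (r^2 + 6*r + 8)/(r^2 - 12*r + 35)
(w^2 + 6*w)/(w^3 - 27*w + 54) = w/(w^2 - 6*w + 9)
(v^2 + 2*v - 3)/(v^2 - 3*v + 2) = (v + 3)/(v - 2)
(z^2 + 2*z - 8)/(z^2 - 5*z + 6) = (z + 4)/(z - 3)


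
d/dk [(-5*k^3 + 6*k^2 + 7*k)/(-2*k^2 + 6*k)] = 5*(k^2 - 6*k + 5)/(2*(k^2 - 6*k + 9))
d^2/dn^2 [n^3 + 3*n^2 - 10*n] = 6*n + 6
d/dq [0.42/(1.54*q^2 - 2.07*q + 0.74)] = (0.8694 - 1.2936*q)/(1.54*q^2 - 2.07*q + 0.74)^2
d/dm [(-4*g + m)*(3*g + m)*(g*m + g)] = g*(-12*g^2 - 2*g*m - g + 3*m^2 + 2*m)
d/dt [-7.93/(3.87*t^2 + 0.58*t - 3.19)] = (61.3782*t + 4.5994)/(3.87*t^2 + 0.58*t - 3.19)^2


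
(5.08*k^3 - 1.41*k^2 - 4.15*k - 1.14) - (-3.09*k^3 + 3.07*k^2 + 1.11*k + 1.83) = 8.17*k^3 - 4.48*k^2 - 5.26*k - 2.97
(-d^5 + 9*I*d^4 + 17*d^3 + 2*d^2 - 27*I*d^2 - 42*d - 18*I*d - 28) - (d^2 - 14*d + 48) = -d^5 + 9*I*d^4 + 17*d^3 + d^2 - 27*I*d^2 - 28*d - 18*I*d - 76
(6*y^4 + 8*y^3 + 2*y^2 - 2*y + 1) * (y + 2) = 6*y^5 + 20*y^4 + 18*y^3 + 2*y^2 - 3*y + 2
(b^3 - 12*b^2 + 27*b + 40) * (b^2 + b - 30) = b^5 - 11*b^4 - 15*b^3 + 427*b^2 - 770*b - 1200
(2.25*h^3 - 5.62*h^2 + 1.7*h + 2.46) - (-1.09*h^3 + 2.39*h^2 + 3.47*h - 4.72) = 3.34*h^3 - 8.01*h^2 - 1.77*h + 7.18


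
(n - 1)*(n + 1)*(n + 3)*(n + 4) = n^4 + 7*n^3 + 11*n^2 - 7*n - 12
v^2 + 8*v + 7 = (v + 1)*(v + 7)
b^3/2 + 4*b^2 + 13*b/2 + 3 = (b/2 + 1/2)*(b + 1)*(b + 6)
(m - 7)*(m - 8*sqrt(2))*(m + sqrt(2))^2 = m^4 - 6*sqrt(2)*m^3 - 7*m^3 - 30*m^2 + 42*sqrt(2)*m^2 - 16*sqrt(2)*m + 210*m + 112*sqrt(2)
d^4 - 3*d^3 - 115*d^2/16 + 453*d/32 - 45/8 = (d - 4)*(d - 3/4)^2*(d + 5/2)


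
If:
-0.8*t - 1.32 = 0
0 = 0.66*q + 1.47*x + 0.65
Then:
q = -2.22727272727273*x - 0.984848484848485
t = -1.65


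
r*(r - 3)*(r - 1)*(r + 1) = r^4 - 3*r^3 - r^2 + 3*r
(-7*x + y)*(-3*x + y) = 21*x^2 - 10*x*y + y^2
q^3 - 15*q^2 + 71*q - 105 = (q - 7)*(q - 5)*(q - 3)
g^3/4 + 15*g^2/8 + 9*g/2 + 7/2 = (g/4 + 1/2)*(g + 2)*(g + 7/2)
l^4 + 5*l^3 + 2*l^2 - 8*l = l*(l - 1)*(l + 2)*(l + 4)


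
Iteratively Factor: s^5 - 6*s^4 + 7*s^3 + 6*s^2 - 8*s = (s)*(s^4 - 6*s^3 + 7*s^2 + 6*s - 8) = s*(s - 2)*(s^3 - 4*s^2 - s + 4) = s*(s - 4)*(s - 2)*(s^2 - 1) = s*(s - 4)*(s - 2)*(s - 1)*(s + 1)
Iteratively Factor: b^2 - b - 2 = (b - 2)*(b + 1)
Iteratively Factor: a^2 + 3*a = (a + 3)*(a)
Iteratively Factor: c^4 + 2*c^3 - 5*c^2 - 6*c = (c + 3)*(c^3 - c^2 - 2*c) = c*(c + 3)*(c^2 - c - 2) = c*(c - 2)*(c + 3)*(c + 1)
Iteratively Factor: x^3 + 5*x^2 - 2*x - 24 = (x + 3)*(x^2 + 2*x - 8) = (x + 3)*(x + 4)*(x - 2)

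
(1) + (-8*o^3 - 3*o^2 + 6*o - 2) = -8*o^3 - 3*o^2 + 6*o - 1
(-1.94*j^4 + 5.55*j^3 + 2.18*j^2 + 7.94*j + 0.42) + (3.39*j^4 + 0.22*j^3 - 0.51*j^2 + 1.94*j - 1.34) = 1.45*j^4 + 5.77*j^3 + 1.67*j^2 + 9.88*j - 0.92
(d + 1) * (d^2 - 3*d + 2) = d^3 - 2*d^2 - d + 2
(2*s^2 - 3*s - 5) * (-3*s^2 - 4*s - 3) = -6*s^4 + s^3 + 21*s^2 + 29*s + 15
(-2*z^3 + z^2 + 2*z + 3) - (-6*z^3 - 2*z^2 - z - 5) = 4*z^3 + 3*z^2 + 3*z + 8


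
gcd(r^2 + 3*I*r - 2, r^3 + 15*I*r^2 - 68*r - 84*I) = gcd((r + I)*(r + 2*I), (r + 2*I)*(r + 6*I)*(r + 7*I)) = r + 2*I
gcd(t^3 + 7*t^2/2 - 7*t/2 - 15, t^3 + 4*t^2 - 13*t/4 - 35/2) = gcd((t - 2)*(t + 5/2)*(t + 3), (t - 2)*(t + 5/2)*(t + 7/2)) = t^2 + t/2 - 5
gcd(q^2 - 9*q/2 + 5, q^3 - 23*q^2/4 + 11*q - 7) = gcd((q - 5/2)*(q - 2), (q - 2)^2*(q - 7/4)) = q - 2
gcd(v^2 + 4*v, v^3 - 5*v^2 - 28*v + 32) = v + 4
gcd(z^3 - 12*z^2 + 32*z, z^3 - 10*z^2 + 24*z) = z^2 - 4*z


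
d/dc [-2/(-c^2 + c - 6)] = 2*(1 - 2*c)/(c^2 - c + 6)^2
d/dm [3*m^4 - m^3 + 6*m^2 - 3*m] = 12*m^3 - 3*m^2 + 12*m - 3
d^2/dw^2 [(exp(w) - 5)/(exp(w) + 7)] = 12*(7 - exp(w))*exp(w)/(exp(3*w) + 21*exp(2*w) + 147*exp(w) + 343)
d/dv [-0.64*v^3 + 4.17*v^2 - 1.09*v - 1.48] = -1.92*v^2 + 8.34*v - 1.09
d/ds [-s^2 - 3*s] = -2*s - 3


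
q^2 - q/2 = q*(q - 1/2)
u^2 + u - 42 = (u - 6)*(u + 7)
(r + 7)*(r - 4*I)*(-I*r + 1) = -I*r^3 - 3*r^2 - 7*I*r^2 - 21*r - 4*I*r - 28*I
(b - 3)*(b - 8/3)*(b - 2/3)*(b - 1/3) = b^4 - 20*b^3/3 + 125*b^2/9 - 250*b/27 + 16/9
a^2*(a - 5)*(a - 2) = a^4 - 7*a^3 + 10*a^2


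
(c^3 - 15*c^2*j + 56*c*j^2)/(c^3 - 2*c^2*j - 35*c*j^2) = (c - 8*j)/(c + 5*j)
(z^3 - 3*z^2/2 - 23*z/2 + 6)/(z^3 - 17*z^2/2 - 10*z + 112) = (2*z^2 + 5*z - 3)/(2*z^2 - 9*z - 56)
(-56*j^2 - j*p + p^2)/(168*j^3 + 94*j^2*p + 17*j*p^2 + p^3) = (-8*j + p)/(24*j^2 + 10*j*p + p^2)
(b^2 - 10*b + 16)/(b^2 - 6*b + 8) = (b - 8)/(b - 4)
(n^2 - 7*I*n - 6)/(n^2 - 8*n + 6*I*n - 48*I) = (n^2 - 7*I*n - 6)/(n^2 + n*(-8 + 6*I) - 48*I)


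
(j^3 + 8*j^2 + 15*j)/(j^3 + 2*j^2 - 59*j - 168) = j*(j + 5)/(j^2 - j - 56)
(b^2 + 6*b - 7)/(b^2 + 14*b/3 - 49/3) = 3*(b - 1)/(3*b - 7)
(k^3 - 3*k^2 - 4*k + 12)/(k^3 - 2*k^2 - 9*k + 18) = (k + 2)/(k + 3)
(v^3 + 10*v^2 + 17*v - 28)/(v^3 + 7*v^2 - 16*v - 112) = (v - 1)/(v - 4)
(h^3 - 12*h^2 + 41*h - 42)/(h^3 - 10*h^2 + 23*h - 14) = (h - 3)/(h - 1)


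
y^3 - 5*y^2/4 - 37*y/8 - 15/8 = (y - 3)*(y + 1/2)*(y + 5/4)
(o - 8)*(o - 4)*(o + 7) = o^3 - 5*o^2 - 52*o + 224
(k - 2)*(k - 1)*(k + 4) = k^3 + k^2 - 10*k + 8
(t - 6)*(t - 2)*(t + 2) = t^3 - 6*t^2 - 4*t + 24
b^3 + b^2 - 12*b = b*(b - 3)*(b + 4)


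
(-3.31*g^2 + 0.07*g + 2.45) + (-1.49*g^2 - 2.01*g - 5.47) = -4.8*g^2 - 1.94*g - 3.02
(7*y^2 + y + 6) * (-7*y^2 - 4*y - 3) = -49*y^4 - 35*y^3 - 67*y^2 - 27*y - 18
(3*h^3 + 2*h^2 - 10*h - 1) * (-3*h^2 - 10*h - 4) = -9*h^5 - 36*h^4 - 2*h^3 + 95*h^2 + 50*h + 4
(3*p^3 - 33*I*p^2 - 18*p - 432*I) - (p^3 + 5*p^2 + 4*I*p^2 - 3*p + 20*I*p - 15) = 2*p^3 - 5*p^2 - 37*I*p^2 - 15*p - 20*I*p + 15 - 432*I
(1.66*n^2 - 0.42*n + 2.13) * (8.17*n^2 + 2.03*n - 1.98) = 13.5622*n^4 - 0.0616000000000003*n^3 + 13.2627*n^2 + 5.1555*n - 4.2174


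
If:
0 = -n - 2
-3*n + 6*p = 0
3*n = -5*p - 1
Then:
No Solution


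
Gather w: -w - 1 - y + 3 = -w - y + 2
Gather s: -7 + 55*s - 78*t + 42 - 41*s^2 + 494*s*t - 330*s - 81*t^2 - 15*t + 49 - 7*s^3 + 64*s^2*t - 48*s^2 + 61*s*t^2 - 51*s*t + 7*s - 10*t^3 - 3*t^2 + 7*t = -7*s^3 + s^2*(64*t - 89) + s*(61*t^2 + 443*t - 268) - 10*t^3 - 84*t^2 - 86*t + 84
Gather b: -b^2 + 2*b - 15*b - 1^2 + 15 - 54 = -b^2 - 13*b - 40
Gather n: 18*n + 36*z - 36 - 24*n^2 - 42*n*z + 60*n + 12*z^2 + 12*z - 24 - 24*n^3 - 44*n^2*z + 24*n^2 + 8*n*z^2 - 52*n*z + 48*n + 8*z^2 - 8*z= -24*n^3 - 44*n^2*z + n*(8*z^2 - 94*z + 126) + 20*z^2 + 40*z - 60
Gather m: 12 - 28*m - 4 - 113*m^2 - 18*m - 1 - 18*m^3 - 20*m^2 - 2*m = -18*m^3 - 133*m^2 - 48*m + 7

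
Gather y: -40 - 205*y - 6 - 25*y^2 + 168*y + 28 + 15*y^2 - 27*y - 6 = -10*y^2 - 64*y - 24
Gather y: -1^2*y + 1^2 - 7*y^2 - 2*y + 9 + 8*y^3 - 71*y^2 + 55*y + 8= 8*y^3 - 78*y^2 + 52*y + 18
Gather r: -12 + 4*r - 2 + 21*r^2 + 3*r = 21*r^2 + 7*r - 14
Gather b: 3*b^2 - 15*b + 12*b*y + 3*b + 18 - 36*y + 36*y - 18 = 3*b^2 + b*(12*y - 12)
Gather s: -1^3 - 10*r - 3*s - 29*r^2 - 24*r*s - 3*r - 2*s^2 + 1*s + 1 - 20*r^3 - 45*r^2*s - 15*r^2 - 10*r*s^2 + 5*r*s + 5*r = -20*r^3 - 44*r^2 - 8*r + s^2*(-10*r - 2) + s*(-45*r^2 - 19*r - 2)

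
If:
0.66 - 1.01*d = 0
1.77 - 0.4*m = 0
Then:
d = 0.65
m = 4.42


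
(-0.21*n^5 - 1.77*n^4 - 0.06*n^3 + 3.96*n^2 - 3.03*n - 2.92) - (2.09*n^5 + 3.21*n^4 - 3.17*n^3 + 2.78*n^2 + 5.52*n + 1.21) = -2.3*n^5 - 4.98*n^4 + 3.11*n^3 + 1.18*n^2 - 8.55*n - 4.13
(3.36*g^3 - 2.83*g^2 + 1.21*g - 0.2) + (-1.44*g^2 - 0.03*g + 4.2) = 3.36*g^3 - 4.27*g^2 + 1.18*g + 4.0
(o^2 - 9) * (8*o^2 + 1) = 8*o^4 - 71*o^2 - 9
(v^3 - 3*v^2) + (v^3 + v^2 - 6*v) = 2*v^3 - 2*v^2 - 6*v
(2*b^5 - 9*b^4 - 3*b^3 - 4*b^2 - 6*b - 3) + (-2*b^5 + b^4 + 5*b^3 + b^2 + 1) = -8*b^4 + 2*b^3 - 3*b^2 - 6*b - 2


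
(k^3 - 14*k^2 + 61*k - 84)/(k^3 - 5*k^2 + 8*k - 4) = (k^3 - 14*k^2 + 61*k - 84)/(k^3 - 5*k^2 + 8*k - 4)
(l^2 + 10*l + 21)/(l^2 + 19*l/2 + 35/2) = 2*(l + 3)/(2*l + 5)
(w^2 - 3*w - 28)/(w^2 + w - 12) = (w - 7)/(w - 3)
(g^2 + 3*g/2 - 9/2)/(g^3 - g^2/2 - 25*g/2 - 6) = (2*g - 3)/(2*g^2 - 7*g - 4)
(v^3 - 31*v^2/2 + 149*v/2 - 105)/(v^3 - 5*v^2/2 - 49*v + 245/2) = (v - 6)/(v + 7)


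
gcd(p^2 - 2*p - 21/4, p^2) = 1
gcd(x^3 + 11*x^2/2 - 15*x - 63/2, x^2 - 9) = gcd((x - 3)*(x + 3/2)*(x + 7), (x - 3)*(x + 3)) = x - 3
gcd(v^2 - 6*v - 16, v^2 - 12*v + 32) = v - 8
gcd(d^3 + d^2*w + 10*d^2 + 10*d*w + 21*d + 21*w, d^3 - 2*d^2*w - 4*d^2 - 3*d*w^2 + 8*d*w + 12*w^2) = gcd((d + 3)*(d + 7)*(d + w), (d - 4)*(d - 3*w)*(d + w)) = d + w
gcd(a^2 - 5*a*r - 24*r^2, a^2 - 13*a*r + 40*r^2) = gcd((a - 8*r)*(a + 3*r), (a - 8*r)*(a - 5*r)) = -a + 8*r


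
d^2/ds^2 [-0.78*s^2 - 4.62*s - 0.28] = -1.56000000000000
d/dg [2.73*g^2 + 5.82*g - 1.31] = 5.46*g + 5.82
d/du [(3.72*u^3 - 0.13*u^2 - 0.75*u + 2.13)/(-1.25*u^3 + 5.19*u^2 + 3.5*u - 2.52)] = (1.77635683940025e-15*u^5 + 19.1443*u^4 + 24.165*u^3 - 16.6982*u^2 - 21.4542*u - 5.565)/(1.5625*u^6 - 12.975*u^5 + 18.1861*u^4 + 42.63*u^3 - 13.9076*u^2 - 17.64*u + 6.3504)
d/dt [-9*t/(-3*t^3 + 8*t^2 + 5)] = 9*(3*t^3 - t^2*(9*t - 16) - 8*t^2 - 5)/(-3*t^3 + 8*t^2 + 5)^2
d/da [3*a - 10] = 3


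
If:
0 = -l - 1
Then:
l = -1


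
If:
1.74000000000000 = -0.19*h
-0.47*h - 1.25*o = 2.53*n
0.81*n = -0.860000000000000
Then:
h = -9.16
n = -1.06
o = 5.59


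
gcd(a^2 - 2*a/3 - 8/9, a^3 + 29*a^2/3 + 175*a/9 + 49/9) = 1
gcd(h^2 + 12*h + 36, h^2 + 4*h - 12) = h + 6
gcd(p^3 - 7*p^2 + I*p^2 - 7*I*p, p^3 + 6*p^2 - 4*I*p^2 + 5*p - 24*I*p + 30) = p + I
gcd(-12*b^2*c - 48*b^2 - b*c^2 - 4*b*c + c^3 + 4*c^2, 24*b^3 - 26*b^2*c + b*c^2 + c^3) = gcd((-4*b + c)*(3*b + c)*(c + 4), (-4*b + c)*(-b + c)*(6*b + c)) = 4*b - c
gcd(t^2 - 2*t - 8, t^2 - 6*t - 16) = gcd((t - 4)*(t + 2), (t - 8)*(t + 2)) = t + 2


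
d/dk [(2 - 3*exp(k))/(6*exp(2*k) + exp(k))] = 2*(9*exp(2*k) - 12*exp(k) - 1)*exp(-k)/(36*exp(2*k) + 12*exp(k) + 1)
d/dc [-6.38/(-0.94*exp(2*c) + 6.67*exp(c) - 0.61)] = (42.5546 - 11.9944*exp(c))*exp(c)/(0.94*exp(2*c) - 6.67*exp(c) + 0.61)^2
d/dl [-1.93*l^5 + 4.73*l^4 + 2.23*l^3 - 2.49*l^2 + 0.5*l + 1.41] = -9.65*l^4 + 18.92*l^3 + 6.69*l^2 - 4.98*l + 0.5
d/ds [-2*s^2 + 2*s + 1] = 2 - 4*s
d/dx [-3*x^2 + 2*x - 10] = 2 - 6*x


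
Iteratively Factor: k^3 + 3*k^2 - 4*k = (k + 4)*(k^2 - k) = (k - 1)*(k + 4)*(k)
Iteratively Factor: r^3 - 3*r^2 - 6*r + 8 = (r - 4)*(r^2 + r - 2) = (r - 4)*(r - 1)*(r + 2)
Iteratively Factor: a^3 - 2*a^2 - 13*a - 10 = (a + 1)*(a^2 - 3*a - 10) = (a + 1)*(a + 2)*(a - 5)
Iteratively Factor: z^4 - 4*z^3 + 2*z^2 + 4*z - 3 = (z - 1)*(z^3 - 3*z^2 - z + 3) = (z - 1)*(z + 1)*(z^2 - 4*z + 3) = (z - 3)*(z - 1)*(z + 1)*(z - 1)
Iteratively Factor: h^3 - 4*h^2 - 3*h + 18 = (h - 3)*(h^2 - h - 6) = (h - 3)^2*(h + 2)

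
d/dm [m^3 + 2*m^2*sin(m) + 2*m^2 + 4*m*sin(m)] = 2*m^2*cos(m) + 3*m^2 + 4*sqrt(2)*m*sin(m + pi/4) + 4*m + 4*sin(m)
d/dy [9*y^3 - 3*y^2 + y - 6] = 27*y^2 - 6*y + 1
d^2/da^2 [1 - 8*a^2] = -16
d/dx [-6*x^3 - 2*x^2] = 2*x*(-9*x - 2)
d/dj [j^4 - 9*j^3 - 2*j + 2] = 4*j^3 - 27*j^2 - 2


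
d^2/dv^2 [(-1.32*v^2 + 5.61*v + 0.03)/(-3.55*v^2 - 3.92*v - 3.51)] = (-178.13829*v^3 - 100.95561*v^2 + 416.91555*v + 186.728934)/(44.738875*v^6 + 148.2054*v^5 + 296.356485*v^4 + 353.307248*v^3 + 293.017257*v^2 + 144.884376*v + 43.243551)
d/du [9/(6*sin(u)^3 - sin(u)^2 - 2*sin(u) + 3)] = 18*(-9*sin(u)^2 + sin(u) + 1)*cos(u)/(6*sin(u)^3 - sin(u)^2 - 2*sin(u) + 3)^2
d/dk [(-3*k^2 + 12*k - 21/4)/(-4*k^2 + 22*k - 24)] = 3*(-12*k^2 + 68*k - 115)/(8*(4*k^4 - 44*k^3 + 169*k^2 - 264*k + 144))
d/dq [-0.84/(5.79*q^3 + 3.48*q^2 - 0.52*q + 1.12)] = (14.5908*q^2 + 5.8464*q - 0.4368)/(5.79*q^3 + 3.48*q^2 - 0.52*q + 1.12)^2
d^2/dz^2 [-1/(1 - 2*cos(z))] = 2*(-cos(z) - cos(2*z) + 3)/(2*cos(z) - 1)^3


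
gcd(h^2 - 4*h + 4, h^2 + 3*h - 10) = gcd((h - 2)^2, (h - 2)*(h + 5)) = h - 2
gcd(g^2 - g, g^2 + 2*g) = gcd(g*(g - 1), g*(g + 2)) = g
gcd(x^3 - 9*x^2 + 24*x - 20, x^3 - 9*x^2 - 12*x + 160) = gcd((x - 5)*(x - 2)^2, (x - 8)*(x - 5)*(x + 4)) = x - 5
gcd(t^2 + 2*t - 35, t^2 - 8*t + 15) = t - 5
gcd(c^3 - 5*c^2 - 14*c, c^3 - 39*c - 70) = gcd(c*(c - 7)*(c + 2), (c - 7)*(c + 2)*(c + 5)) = c^2 - 5*c - 14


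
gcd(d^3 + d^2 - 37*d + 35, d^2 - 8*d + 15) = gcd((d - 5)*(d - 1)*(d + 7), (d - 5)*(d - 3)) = d - 5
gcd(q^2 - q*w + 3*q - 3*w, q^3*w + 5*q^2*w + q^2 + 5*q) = 1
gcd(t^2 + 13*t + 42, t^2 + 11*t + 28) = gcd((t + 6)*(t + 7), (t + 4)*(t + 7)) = t + 7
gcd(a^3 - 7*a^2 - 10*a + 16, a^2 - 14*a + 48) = a - 8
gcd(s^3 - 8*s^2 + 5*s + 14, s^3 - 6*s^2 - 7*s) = s^2 - 6*s - 7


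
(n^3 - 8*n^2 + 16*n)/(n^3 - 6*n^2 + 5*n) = (n^2 - 8*n + 16)/(n^2 - 6*n + 5)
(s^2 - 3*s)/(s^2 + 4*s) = (s - 3)/(s + 4)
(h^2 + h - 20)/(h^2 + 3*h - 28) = (h + 5)/(h + 7)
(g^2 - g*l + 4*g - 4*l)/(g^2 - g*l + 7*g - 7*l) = (g + 4)/(g + 7)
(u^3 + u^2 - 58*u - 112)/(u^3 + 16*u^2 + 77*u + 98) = (u - 8)/(u + 7)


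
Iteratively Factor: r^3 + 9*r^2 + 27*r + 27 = (r + 3)*(r^2 + 6*r + 9) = (r + 3)^2*(r + 3)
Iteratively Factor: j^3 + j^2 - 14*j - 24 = (j - 4)*(j^2 + 5*j + 6) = (j - 4)*(j + 2)*(j + 3)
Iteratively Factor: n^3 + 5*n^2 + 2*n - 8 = (n - 1)*(n^2 + 6*n + 8) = (n - 1)*(n + 2)*(n + 4)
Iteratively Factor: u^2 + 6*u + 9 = (u + 3)*(u + 3)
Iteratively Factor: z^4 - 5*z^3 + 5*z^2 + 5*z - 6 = (z - 1)*(z^3 - 4*z^2 + z + 6) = (z - 1)*(z + 1)*(z^2 - 5*z + 6) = (z - 2)*(z - 1)*(z + 1)*(z - 3)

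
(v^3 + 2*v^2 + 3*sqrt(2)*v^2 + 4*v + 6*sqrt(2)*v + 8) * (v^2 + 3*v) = v^5 + 3*sqrt(2)*v^4 + 5*v^4 + 10*v^3 + 15*sqrt(2)*v^3 + 20*v^2 + 18*sqrt(2)*v^2 + 24*v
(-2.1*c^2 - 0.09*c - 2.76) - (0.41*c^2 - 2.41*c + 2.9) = -2.51*c^2 + 2.32*c - 5.66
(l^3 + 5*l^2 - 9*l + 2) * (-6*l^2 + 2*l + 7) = -6*l^5 - 28*l^4 + 71*l^3 + 5*l^2 - 59*l + 14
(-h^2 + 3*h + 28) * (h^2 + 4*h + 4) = -h^4 - h^3 + 36*h^2 + 124*h + 112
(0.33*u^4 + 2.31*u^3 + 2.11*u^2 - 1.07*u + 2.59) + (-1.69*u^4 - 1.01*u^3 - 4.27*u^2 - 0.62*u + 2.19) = -1.36*u^4 + 1.3*u^3 - 2.16*u^2 - 1.69*u + 4.78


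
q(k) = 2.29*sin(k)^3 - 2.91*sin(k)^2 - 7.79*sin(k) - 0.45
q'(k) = 6.87*sin(k)^2*cos(k) - 5.82*sin(k)*cos(k) - 7.79*cos(k)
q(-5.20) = -8.02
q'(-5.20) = -3.55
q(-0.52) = 2.42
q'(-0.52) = -2.78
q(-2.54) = 2.61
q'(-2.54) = 1.89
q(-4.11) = -7.56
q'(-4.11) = 4.49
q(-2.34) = 2.80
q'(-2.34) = 0.04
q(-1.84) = 2.30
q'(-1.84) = -1.12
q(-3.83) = -5.99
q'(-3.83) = 6.73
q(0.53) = -4.84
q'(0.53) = -7.74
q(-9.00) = 2.11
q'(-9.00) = 3.85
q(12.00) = 2.54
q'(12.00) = -2.27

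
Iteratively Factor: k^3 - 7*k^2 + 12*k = (k)*(k^2 - 7*k + 12) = k*(k - 3)*(k - 4)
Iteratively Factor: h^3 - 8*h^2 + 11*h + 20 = (h + 1)*(h^2 - 9*h + 20) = (h - 4)*(h + 1)*(h - 5)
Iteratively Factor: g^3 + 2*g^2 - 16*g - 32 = (g + 2)*(g^2 - 16) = (g + 2)*(g + 4)*(g - 4)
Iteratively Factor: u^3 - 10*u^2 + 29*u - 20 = (u - 1)*(u^2 - 9*u + 20) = (u - 4)*(u - 1)*(u - 5)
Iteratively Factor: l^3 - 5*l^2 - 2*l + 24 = (l + 2)*(l^2 - 7*l + 12) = (l - 3)*(l + 2)*(l - 4)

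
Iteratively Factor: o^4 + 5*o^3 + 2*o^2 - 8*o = (o + 2)*(o^3 + 3*o^2 - 4*o) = o*(o + 2)*(o^2 + 3*o - 4) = o*(o - 1)*(o + 2)*(o + 4)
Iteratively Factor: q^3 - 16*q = (q - 4)*(q^2 + 4*q) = q*(q - 4)*(q + 4)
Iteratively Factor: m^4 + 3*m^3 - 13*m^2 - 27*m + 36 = (m + 4)*(m^3 - m^2 - 9*m + 9) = (m + 3)*(m + 4)*(m^2 - 4*m + 3) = (m - 1)*(m + 3)*(m + 4)*(m - 3)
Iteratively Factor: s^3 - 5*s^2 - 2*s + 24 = (s - 3)*(s^2 - 2*s - 8) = (s - 4)*(s - 3)*(s + 2)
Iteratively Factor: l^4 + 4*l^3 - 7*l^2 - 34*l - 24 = (l - 3)*(l^3 + 7*l^2 + 14*l + 8) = (l - 3)*(l + 1)*(l^2 + 6*l + 8) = (l - 3)*(l + 1)*(l + 2)*(l + 4)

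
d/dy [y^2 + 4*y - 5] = 2*y + 4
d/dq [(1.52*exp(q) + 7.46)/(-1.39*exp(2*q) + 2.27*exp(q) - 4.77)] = (2.1128*exp(2*q) + 20.7388*exp(q) - 24.1846)*exp(q)/(1.9321*exp(4*q) - 6.3106*exp(3*q) + 18.4135*exp(2*q) - 21.6558*exp(q) + 22.7529)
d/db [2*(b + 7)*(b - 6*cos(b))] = 2*b + 2*(b + 7)*(6*sin(b) + 1) - 12*cos(b)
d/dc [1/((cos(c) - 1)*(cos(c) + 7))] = 2*(cos(c) + 3)*sin(c)/((cos(c) - 1)^2*(cos(c) + 7)^2)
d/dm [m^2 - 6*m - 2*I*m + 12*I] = 2*m - 6 - 2*I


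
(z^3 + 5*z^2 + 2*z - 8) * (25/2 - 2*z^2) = -2*z^5 - 10*z^4 + 17*z^3/2 + 157*z^2/2 + 25*z - 100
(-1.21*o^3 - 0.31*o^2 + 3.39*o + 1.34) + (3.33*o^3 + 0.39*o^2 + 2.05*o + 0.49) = 2.12*o^3 + 0.08*o^2 + 5.44*o + 1.83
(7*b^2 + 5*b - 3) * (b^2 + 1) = 7*b^4 + 5*b^3 + 4*b^2 + 5*b - 3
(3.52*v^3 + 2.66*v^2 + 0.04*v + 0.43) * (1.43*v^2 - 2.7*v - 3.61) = 5.0336*v^5 - 5.7002*v^4 - 19.832*v^3 - 9.0957*v^2 - 1.3054*v - 1.5523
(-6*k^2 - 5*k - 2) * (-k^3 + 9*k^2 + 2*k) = 6*k^5 - 49*k^4 - 55*k^3 - 28*k^2 - 4*k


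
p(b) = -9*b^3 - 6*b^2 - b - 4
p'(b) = -27*b^2 - 12*b - 1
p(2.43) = -171.00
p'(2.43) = -189.59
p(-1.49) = 13.94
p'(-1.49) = -43.06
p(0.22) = -4.61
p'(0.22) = -4.95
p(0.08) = -4.12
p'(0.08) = -2.13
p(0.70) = -10.73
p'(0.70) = -22.63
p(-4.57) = 734.26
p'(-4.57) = -510.05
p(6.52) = -2760.09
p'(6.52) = -1227.02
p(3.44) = -444.81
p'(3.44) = -361.79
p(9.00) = -7060.00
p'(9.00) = -2296.00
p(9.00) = -7060.00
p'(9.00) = -2296.00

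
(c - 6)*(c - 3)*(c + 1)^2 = c^4 - 7*c^3 + c^2 + 27*c + 18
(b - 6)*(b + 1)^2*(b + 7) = b^4 + 3*b^3 - 39*b^2 - 83*b - 42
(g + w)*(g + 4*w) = g^2 + 5*g*w + 4*w^2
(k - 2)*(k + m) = k^2 + k*m - 2*k - 2*m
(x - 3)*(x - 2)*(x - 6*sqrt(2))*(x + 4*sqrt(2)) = x^4 - 5*x^3 - 2*sqrt(2)*x^3 - 42*x^2 + 10*sqrt(2)*x^2 - 12*sqrt(2)*x + 240*x - 288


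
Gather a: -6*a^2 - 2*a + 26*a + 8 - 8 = -6*a^2 + 24*a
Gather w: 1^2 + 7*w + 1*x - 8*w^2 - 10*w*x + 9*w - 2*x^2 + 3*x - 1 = -8*w^2 + w*(16 - 10*x) - 2*x^2 + 4*x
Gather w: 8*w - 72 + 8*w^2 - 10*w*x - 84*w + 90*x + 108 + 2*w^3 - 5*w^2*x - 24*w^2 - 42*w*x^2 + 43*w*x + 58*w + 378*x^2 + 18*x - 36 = 2*w^3 + w^2*(-5*x - 16) + w*(-42*x^2 + 33*x - 18) + 378*x^2 + 108*x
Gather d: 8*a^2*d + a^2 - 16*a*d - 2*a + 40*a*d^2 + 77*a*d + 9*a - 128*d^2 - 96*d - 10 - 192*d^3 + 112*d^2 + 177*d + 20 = a^2 + 7*a - 192*d^3 + d^2*(40*a - 16) + d*(8*a^2 + 61*a + 81) + 10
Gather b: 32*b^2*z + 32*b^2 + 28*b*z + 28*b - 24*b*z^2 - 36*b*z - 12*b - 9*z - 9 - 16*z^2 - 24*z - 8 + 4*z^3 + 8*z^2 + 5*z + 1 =b^2*(32*z + 32) + b*(-24*z^2 - 8*z + 16) + 4*z^3 - 8*z^2 - 28*z - 16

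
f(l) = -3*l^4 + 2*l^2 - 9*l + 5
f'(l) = -12*l^3 + 4*l - 9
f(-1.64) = 3.44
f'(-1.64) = 37.37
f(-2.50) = -77.19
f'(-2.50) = 168.50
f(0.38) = 1.81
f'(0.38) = -8.14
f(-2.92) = -169.77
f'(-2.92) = 278.09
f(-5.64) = -2916.17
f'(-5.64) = 2121.31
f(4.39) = -1110.21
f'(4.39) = -1006.69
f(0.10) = 4.12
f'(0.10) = -8.61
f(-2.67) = -109.18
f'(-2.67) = 208.73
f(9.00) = -19597.00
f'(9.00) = -8721.00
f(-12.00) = -61807.00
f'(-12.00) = 20679.00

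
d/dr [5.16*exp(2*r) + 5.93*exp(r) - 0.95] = (10.32*exp(r) + 5.93)*exp(r)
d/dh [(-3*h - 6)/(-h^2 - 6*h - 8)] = -3/(h^2 + 8*h + 16)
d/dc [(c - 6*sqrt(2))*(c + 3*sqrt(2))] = 2*c - 3*sqrt(2)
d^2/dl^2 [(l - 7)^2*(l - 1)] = 6*l - 30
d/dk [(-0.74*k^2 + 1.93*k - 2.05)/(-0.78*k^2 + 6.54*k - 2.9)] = (-3.3342*k^2 + 1.094*k + 7.81)/(0.6084*k^4 - 10.2024*k^3 + 47.2956*k^2 - 37.932*k + 8.41)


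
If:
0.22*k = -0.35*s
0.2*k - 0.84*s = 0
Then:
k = 0.00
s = 0.00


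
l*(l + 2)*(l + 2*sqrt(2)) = l^3 + 2*l^2 + 2*sqrt(2)*l^2 + 4*sqrt(2)*l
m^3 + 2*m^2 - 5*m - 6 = (m - 2)*(m + 1)*(m + 3)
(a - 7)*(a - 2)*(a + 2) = a^3 - 7*a^2 - 4*a + 28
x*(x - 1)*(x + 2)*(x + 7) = x^4 + 8*x^3 + 5*x^2 - 14*x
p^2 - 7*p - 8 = (p - 8)*(p + 1)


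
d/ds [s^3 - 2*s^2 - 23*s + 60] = 3*s^2 - 4*s - 23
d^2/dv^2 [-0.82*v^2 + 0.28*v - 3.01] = -1.64000000000000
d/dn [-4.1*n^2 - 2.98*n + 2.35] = -8.2*n - 2.98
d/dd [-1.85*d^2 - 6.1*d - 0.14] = -3.7*d - 6.1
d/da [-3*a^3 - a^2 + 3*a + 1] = -9*a^2 - 2*a + 3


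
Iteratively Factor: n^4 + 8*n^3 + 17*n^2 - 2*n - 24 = (n - 1)*(n^3 + 9*n^2 + 26*n + 24) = (n - 1)*(n + 3)*(n^2 + 6*n + 8) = (n - 1)*(n + 2)*(n + 3)*(n + 4)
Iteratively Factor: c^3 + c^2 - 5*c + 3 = (c - 1)*(c^2 + 2*c - 3) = (c - 1)^2*(c + 3)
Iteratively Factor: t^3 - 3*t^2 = (t)*(t^2 - 3*t) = t^2*(t - 3)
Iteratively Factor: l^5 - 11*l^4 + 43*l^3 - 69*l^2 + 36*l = (l - 4)*(l^4 - 7*l^3 + 15*l^2 - 9*l) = (l - 4)*(l - 3)*(l^3 - 4*l^2 + 3*l) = (l - 4)*(l - 3)*(l - 1)*(l^2 - 3*l) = l*(l - 4)*(l - 3)*(l - 1)*(l - 3)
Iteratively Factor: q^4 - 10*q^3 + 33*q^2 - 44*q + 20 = (q - 2)*(q^3 - 8*q^2 + 17*q - 10) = (q - 2)^2*(q^2 - 6*q + 5) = (q - 5)*(q - 2)^2*(q - 1)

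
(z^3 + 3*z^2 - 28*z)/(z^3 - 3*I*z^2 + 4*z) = (z^2 + 3*z - 28)/(z^2 - 3*I*z + 4)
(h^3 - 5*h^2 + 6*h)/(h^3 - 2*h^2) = (h - 3)/h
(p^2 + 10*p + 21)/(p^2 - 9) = (p + 7)/(p - 3)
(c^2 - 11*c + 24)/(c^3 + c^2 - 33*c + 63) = (c - 8)/(c^2 + 4*c - 21)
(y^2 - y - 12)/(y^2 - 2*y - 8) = (y + 3)/(y + 2)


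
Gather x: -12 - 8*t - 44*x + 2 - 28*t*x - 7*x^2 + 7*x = -8*t - 7*x^2 + x*(-28*t - 37) - 10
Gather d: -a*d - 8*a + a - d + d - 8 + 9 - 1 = -a*d - 7*a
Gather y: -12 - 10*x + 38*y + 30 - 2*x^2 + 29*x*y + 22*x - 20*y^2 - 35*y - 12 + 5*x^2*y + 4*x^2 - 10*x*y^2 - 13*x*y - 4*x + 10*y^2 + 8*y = 2*x^2 + 8*x + y^2*(-10*x - 10) + y*(5*x^2 + 16*x + 11) + 6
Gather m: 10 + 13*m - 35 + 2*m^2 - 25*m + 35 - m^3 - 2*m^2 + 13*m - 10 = -m^3 + m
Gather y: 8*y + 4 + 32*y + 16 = 40*y + 20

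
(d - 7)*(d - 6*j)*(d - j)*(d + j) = d^4 - 6*d^3*j - 7*d^3 - d^2*j^2 + 42*d^2*j + 6*d*j^3 + 7*d*j^2 - 42*j^3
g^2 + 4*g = g*(g + 4)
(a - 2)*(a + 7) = a^2 + 5*a - 14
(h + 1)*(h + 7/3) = h^2 + 10*h/3 + 7/3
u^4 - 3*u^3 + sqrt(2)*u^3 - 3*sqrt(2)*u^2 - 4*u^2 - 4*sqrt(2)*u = u*(u - 4)*(u + 1)*(u + sqrt(2))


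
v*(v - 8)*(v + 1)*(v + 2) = v^4 - 5*v^3 - 22*v^2 - 16*v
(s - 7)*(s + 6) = s^2 - s - 42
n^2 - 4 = (n - 2)*(n + 2)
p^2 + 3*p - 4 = (p - 1)*(p + 4)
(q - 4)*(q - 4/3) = q^2 - 16*q/3 + 16/3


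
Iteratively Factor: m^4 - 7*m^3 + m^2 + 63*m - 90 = (m + 3)*(m^3 - 10*m^2 + 31*m - 30) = (m - 5)*(m + 3)*(m^2 - 5*m + 6) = (m - 5)*(m - 3)*(m + 3)*(m - 2)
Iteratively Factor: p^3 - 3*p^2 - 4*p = (p)*(p^2 - 3*p - 4) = p*(p - 4)*(p + 1)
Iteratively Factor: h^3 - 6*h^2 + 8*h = (h - 4)*(h^2 - 2*h) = h*(h - 4)*(h - 2)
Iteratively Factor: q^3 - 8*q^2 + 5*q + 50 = (q + 2)*(q^2 - 10*q + 25) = (q - 5)*(q + 2)*(q - 5)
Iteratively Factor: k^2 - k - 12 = (k + 3)*(k - 4)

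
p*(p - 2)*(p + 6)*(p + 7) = p^4 + 11*p^3 + 16*p^2 - 84*p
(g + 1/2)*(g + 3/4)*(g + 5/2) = g^3 + 15*g^2/4 + 7*g/2 + 15/16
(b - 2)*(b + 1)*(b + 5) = b^3 + 4*b^2 - 7*b - 10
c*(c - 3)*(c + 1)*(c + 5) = c^4 + 3*c^3 - 13*c^2 - 15*c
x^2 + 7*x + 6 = (x + 1)*(x + 6)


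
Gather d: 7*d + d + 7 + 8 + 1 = 8*d + 16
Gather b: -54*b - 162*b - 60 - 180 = -216*b - 240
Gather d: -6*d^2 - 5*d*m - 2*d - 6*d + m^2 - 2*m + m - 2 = -6*d^2 + d*(-5*m - 8) + m^2 - m - 2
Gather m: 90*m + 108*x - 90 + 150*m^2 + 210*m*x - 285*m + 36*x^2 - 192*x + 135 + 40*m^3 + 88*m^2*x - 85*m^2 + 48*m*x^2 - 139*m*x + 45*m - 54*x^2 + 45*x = 40*m^3 + m^2*(88*x + 65) + m*(48*x^2 + 71*x - 150) - 18*x^2 - 39*x + 45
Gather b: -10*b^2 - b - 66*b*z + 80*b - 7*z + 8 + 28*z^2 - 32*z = -10*b^2 + b*(79 - 66*z) + 28*z^2 - 39*z + 8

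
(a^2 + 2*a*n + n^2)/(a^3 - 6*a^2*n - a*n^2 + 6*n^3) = (a + n)/(a^2 - 7*a*n + 6*n^2)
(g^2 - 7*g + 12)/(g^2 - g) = (g^2 - 7*g + 12)/(g*(g - 1))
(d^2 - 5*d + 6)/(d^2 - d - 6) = (d - 2)/(d + 2)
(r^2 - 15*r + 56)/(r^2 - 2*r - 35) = (r - 8)/(r + 5)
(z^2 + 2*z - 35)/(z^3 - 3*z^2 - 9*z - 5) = (z + 7)/(z^2 + 2*z + 1)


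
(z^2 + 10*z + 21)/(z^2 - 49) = (z + 3)/(z - 7)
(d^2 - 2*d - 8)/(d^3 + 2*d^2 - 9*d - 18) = (d - 4)/(d^2 - 9)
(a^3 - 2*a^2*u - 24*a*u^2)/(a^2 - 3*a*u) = (a^2 - 2*a*u - 24*u^2)/(a - 3*u)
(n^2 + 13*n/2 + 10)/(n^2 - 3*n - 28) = (n + 5/2)/(n - 7)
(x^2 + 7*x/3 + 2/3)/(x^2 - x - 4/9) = 3*(x + 2)/(3*x - 4)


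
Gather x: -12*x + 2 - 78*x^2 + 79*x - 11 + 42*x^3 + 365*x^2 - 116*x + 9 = 42*x^3 + 287*x^2 - 49*x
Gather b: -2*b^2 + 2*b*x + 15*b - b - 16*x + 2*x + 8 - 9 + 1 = -2*b^2 + b*(2*x + 14) - 14*x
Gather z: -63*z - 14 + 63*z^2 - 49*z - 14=63*z^2 - 112*z - 28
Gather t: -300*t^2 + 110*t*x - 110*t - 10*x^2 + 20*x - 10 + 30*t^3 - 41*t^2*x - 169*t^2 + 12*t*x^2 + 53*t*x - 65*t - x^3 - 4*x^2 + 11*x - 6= 30*t^3 + t^2*(-41*x - 469) + t*(12*x^2 + 163*x - 175) - x^3 - 14*x^2 + 31*x - 16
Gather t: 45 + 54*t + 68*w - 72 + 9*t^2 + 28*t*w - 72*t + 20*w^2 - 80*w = 9*t^2 + t*(28*w - 18) + 20*w^2 - 12*w - 27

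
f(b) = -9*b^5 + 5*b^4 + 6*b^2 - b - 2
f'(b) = -45*b^4 + 20*b^3 + 12*b - 1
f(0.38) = -1.48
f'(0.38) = 3.72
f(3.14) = -2207.13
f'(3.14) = -3718.66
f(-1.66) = 167.60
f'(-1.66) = -454.11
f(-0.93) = 14.12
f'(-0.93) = -61.91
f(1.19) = -6.14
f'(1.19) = -43.26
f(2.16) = -290.49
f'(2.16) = -753.08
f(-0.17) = -1.65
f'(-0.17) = -3.18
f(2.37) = -485.87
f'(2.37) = -1126.05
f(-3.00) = 2647.00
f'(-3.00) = -4222.00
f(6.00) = -63296.00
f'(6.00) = -53929.00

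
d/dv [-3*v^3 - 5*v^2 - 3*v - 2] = -9*v^2 - 10*v - 3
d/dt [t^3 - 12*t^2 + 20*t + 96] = 3*t^2 - 24*t + 20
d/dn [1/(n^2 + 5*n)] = (-2*n - 5)/(n^2*(n + 5)^2)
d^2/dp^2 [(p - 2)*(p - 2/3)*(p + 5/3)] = 6*p - 2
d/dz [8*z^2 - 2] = 16*z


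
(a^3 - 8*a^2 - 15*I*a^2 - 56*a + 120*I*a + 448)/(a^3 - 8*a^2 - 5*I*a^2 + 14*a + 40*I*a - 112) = (a - 8*I)/(a + 2*I)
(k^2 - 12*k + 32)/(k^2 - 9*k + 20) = (k - 8)/(k - 5)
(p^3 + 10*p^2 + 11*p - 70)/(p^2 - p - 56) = (p^2 + 3*p - 10)/(p - 8)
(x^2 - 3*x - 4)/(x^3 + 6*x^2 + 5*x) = (x - 4)/(x*(x + 5))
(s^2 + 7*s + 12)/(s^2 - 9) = (s + 4)/(s - 3)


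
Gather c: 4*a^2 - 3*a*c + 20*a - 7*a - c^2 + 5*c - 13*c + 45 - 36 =4*a^2 + 13*a - c^2 + c*(-3*a - 8) + 9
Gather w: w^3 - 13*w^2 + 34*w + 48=w^3 - 13*w^2 + 34*w + 48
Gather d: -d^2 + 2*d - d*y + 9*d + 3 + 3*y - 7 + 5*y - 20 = -d^2 + d*(11 - y) + 8*y - 24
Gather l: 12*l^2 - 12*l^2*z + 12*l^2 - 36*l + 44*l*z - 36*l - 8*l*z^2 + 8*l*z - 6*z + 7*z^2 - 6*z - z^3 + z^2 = l^2*(24 - 12*z) + l*(-8*z^2 + 52*z - 72) - z^3 + 8*z^2 - 12*z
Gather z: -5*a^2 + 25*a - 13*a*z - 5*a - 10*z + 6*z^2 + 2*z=-5*a^2 + 20*a + 6*z^2 + z*(-13*a - 8)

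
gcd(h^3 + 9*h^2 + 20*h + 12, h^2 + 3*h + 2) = h^2 + 3*h + 2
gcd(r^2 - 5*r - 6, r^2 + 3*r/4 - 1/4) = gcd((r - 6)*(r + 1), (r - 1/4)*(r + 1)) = r + 1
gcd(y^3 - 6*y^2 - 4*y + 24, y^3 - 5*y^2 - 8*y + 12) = y^2 - 4*y - 12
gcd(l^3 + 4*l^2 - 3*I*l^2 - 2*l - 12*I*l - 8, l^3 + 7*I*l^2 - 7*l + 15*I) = l - I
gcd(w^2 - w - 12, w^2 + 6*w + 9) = w + 3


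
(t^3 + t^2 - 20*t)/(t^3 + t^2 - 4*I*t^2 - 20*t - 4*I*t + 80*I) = t/(t - 4*I)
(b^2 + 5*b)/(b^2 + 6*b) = (b + 5)/(b + 6)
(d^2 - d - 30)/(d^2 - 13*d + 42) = (d + 5)/(d - 7)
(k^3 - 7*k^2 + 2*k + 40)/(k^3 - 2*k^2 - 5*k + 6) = (k^2 - 9*k + 20)/(k^2 - 4*k + 3)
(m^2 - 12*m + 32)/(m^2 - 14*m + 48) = (m - 4)/(m - 6)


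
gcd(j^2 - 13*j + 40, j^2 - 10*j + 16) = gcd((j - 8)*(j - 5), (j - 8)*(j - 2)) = j - 8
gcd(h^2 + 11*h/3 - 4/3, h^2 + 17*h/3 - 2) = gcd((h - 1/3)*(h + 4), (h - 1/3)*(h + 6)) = h - 1/3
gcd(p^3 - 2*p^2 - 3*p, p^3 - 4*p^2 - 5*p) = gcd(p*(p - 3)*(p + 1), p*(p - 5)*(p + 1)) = p^2 + p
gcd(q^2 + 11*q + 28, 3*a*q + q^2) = 1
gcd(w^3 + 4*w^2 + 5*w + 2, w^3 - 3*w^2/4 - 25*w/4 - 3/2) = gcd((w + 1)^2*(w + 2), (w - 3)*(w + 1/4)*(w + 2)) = w + 2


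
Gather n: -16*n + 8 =8 - 16*n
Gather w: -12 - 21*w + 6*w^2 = 6*w^2 - 21*w - 12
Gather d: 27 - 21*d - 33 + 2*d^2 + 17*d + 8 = 2*d^2 - 4*d + 2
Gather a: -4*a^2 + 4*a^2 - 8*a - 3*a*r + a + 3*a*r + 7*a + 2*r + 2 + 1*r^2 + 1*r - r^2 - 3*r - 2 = 0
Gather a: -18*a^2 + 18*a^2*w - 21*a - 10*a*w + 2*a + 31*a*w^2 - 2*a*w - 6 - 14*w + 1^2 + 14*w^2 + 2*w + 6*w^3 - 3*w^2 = a^2*(18*w - 18) + a*(31*w^2 - 12*w - 19) + 6*w^3 + 11*w^2 - 12*w - 5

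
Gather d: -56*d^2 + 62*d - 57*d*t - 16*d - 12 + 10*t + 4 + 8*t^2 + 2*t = -56*d^2 + d*(46 - 57*t) + 8*t^2 + 12*t - 8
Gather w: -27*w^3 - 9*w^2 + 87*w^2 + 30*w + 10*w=-27*w^3 + 78*w^2 + 40*w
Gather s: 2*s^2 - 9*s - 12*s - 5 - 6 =2*s^2 - 21*s - 11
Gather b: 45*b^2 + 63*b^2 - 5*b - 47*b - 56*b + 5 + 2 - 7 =108*b^2 - 108*b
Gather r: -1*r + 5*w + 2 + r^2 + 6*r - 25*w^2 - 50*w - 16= r^2 + 5*r - 25*w^2 - 45*w - 14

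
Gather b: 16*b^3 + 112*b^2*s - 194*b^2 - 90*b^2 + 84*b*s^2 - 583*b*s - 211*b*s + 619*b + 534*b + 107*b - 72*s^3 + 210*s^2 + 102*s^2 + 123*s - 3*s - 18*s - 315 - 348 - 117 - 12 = 16*b^3 + b^2*(112*s - 284) + b*(84*s^2 - 794*s + 1260) - 72*s^3 + 312*s^2 + 102*s - 792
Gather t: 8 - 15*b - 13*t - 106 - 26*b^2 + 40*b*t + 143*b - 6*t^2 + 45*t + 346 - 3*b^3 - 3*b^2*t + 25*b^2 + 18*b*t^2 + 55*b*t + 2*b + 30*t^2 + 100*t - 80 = -3*b^3 - b^2 + 130*b + t^2*(18*b + 24) + t*(-3*b^2 + 95*b + 132) + 168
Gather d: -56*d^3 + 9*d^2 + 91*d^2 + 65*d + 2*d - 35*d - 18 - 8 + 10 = -56*d^3 + 100*d^2 + 32*d - 16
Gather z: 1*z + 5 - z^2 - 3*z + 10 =-z^2 - 2*z + 15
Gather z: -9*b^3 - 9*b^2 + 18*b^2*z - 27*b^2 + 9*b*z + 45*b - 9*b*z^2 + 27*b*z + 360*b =-9*b^3 - 36*b^2 - 9*b*z^2 + 405*b + z*(18*b^2 + 36*b)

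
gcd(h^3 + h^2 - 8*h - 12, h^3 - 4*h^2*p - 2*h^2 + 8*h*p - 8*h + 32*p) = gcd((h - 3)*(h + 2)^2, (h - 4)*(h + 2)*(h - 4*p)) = h + 2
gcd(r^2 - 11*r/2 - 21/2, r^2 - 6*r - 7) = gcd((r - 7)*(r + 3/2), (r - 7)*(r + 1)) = r - 7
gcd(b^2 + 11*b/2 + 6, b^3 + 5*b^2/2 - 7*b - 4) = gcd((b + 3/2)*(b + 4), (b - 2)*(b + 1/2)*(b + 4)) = b + 4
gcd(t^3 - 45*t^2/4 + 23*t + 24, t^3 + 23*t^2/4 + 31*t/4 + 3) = t + 3/4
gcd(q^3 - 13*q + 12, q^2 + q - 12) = q^2 + q - 12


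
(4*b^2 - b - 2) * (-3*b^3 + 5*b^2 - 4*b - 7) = -12*b^5 + 23*b^4 - 15*b^3 - 34*b^2 + 15*b + 14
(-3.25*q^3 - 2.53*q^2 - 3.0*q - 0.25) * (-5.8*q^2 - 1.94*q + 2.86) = 18.85*q^5 + 20.979*q^4 + 13.0132*q^3 + 0.0342000000000009*q^2 - 8.095*q - 0.715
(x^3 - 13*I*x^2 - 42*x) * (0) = 0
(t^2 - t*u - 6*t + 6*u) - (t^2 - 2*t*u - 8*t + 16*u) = t*u + 2*t - 10*u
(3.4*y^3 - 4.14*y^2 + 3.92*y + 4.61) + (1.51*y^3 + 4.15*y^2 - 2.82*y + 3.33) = 4.91*y^3 + 0.0100000000000007*y^2 + 1.1*y + 7.94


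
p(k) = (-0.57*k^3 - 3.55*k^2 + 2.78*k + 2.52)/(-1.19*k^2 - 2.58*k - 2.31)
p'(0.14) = 0.49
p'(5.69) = 0.62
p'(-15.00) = 0.52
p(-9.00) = -1.40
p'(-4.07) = 1.27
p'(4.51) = 0.68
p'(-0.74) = -7.67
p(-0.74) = 1.19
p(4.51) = 2.87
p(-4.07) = 2.53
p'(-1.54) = -1.79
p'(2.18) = 0.94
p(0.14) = -1.05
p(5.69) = 3.63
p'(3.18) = 0.79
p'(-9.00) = 0.60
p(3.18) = 1.90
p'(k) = (2.38*k + 2.58)*(-0.57*k^3 - 3.55*k^2 + 2.78*k + 2.52)/(-1.19*k^2 - 2.58*k - 2.31)^2 + (-1.71*k^2 - 7.1*k + 2.78)/(-1.19*k^2 - 2.58*k - 2.31)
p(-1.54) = 6.99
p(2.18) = 1.04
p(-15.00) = -4.69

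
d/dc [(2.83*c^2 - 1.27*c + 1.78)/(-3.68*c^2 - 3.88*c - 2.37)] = (-15.654*c^2 - 0.3134*c + 9.9163)/(13.5424*c^4 + 28.5568*c^3 + 32.4976*c^2 + 18.3912*c + 5.6169)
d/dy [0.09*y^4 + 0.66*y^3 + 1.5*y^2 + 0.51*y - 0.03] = 0.36*y^3 + 1.98*y^2 + 3.0*y + 0.51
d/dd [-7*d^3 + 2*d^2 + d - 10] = -21*d^2 + 4*d + 1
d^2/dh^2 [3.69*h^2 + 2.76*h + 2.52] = 7.38000000000000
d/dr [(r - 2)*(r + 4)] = 2*r + 2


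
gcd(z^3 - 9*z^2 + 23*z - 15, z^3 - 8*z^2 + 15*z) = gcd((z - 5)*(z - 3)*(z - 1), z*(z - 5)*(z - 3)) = z^2 - 8*z + 15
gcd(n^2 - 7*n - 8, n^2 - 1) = n + 1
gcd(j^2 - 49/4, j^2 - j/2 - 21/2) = j - 7/2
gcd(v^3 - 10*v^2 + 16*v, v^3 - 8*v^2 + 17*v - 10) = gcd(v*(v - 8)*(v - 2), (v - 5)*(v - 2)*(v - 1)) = v - 2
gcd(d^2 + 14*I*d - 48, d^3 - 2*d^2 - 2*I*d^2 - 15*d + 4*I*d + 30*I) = 1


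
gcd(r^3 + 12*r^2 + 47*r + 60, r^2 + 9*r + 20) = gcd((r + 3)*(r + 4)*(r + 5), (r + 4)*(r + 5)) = r^2 + 9*r + 20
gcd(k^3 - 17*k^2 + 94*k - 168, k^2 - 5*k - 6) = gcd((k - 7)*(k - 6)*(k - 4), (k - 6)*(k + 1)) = k - 6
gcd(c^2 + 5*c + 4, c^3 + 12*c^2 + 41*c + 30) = c + 1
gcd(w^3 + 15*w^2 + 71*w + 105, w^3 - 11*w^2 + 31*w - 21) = 1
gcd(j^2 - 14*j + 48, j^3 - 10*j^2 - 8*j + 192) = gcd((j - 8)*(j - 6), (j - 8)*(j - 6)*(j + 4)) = j^2 - 14*j + 48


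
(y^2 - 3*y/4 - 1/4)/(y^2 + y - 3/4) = (4*y^2 - 3*y - 1)/(4*y^2 + 4*y - 3)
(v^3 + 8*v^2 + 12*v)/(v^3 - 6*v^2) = (v^2 + 8*v + 12)/(v*(v - 6))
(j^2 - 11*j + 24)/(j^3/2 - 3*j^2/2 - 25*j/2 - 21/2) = 2*(-j^2 + 11*j - 24)/(-j^3 + 3*j^2 + 25*j + 21)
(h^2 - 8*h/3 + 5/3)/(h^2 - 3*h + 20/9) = 3*(h - 1)/(3*h - 4)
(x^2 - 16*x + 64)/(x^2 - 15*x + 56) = (x - 8)/(x - 7)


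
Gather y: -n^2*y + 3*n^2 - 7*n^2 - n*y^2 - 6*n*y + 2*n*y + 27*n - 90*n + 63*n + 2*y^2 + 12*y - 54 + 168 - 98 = -4*n^2 + y^2*(2 - n) + y*(-n^2 - 4*n + 12) + 16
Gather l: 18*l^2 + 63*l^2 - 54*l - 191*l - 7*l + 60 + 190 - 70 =81*l^2 - 252*l + 180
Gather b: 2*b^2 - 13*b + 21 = 2*b^2 - 13*b + 21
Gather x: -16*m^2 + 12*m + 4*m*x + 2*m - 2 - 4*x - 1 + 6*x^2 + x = -16*m^2 + 14*m + 6*x^2 + x*(4*m - 3) - 3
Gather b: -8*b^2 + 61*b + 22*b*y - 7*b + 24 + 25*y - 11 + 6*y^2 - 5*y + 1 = -8*b^2 + b*(22*y + 54) + 6*y^2 + 20*y + 14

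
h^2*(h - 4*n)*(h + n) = h^4 - 3*h^3*n - 4*h^2*n^2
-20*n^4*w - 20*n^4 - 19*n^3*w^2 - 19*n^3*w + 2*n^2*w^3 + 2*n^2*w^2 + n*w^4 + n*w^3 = (-4*n + w)*(n + w)*(5*n + w)*(n*w + n)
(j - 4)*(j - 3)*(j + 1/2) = j^3 - 13*j^2/2 + 17*j/2 + 6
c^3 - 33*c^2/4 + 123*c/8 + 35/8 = (c - 5)*(c - 7/2)*(c + 1/4)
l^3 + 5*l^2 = l^2*(l + 5)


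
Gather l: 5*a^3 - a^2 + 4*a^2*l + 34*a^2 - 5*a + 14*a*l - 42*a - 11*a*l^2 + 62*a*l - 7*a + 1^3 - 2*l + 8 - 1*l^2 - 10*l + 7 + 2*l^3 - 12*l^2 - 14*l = 5*a^3 + 33*a^2 - 54*a + 2*l^3 + l^2*(-11*a - 13) + l*(4*a^2 + 76*a - 26) + 16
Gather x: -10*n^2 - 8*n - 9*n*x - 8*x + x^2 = -10*n^2 - 8*n + x^2 + x*(-9*n - 8)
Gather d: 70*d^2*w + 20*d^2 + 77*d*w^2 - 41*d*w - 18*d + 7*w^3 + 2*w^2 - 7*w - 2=d^2*(70*w + 20) + d*(77*w^2 - 41*w - 18) + 7*w^3 + 2*w^2 - 7*w - 2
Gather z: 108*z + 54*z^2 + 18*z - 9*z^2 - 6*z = 45*z^2 + 120*z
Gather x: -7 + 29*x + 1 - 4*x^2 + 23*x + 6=-4*x^2 + 52*x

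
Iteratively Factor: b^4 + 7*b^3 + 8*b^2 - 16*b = (b + 4)*(b^3 + 3*b^2 - 4*b) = b*(b + 4)*(b^2 + 3*b - 4) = b*(b + 4)^2*(b - 1)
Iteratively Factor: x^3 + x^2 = (x)*(x^2 + x) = x^2*(x + 1)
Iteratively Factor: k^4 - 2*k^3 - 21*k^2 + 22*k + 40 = (k + 4)*(k^3 - 6*k^2 + 3*k + 10) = (k - 2)*(k + 4)*(k^2 - 4*k - 5) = (k - 5)*(k - 2)*(k + 4)*(k + 1)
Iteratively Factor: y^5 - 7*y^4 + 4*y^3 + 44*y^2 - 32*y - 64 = (y + 1)*(y^4 - 8*y^3 + 12*y^2 + 32*y - 64) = (y - 4)*(y + 1)*(y^3 - 4*y^2 - 4*y + 16) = (y - 4)*(y + 1)*(y + 2)*(y^2 - 6*y + 8) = (y - 4)^2*(y + 1)*(y + 2)*(y - 2)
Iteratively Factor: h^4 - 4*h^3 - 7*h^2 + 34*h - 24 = (h + 3)*(h^3 - 7*h^2 + 14*h - 8) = (h - 2)*(h + 3)*(h^2 - 5*h + 4) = (h - 4)*(h - 2)*(h + 3)*(h - 1)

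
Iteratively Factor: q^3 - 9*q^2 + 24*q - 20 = (q - 2)*(q^2 - 7*q + 10) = (q - 5)*(q - 2)*(q - 2)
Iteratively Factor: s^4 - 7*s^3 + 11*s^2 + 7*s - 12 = (s + 1)*(s^3 - 8*s^2 + 19*s - 12) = (s - 4)*(s + 1)*(s^2 - 4*s + 3) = (s - 4)*(s - 3)*(s + 1)*(s - 1)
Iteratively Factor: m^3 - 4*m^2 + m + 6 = (m + 1)*(m^2 - 5*m + 6) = (m - 2)*(m + 1)*(m - 3)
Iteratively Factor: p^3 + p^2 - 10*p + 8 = (p - 1)*(p^2 + 2*p - 8) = (p - 2)*(p - 1)*(p + 4)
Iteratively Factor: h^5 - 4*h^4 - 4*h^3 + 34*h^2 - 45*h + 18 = (h - 1)*(h^4 - 3*h^3 - 7*h^2 + 27*h - 18) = (h - 2)*(h - 1)*(h^3 - h^2 - 9*h + 9) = (h - 2)*(h - 1)*(h + 3)*(h^2 - 4*h + 3) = (h - 3)*(h - 2)*(h - 1)*(h + 3)*(h - 1)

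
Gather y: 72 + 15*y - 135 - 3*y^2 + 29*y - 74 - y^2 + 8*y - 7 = -4*y^2 + 52*y - 144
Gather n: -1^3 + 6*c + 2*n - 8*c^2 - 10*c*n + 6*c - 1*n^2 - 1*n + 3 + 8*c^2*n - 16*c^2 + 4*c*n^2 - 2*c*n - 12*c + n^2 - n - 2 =-24*c^2 + 4*c*n^2 + n*(8*c^2 - 12*c)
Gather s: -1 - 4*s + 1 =-4*s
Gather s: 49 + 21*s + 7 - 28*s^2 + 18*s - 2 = -28*s^2 + 39*s + 54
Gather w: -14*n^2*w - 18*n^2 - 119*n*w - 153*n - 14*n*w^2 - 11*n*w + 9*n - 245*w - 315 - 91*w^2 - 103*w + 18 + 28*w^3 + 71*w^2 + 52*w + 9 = -18*n^2 - 144*n + 28*w^3 + w^2*(-14*n - 20) + w*(-14*n^2 - 130*n - 296) - 288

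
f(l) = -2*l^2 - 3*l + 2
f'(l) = -4*l - 3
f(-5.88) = -49.51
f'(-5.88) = 20.52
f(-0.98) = 3.02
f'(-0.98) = 0.92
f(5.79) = -82.42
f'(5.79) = -26.16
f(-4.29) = -21.94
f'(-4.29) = 14.16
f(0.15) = 1.50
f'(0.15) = -3.60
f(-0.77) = 3.12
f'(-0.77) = 0.08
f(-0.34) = 2.79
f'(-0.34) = -1.64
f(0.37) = 0.62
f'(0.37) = -4.48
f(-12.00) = -250.00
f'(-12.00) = 45.00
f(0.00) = 2.00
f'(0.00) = -3.00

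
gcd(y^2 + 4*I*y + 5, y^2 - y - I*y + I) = y - I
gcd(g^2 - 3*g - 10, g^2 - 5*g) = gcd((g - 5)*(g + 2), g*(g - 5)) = g - 5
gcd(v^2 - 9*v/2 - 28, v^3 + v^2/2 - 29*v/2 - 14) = v + 7/2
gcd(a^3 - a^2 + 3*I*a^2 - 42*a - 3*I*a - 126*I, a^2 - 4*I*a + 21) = a + 3*I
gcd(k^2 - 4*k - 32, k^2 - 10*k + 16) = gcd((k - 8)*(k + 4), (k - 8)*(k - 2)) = k - 8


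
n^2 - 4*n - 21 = (n - 7)*(n + 3)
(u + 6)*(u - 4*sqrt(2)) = u^2 - 4*sqrt(2)*u + 6*u - 24*sqrt(2)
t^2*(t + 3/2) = t^3 + 3*t^2/2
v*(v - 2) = v^2 - 2*v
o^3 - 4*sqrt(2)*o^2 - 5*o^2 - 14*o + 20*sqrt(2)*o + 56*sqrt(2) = (o - 7)*(o + 2)*(o - 4*sqrt(2))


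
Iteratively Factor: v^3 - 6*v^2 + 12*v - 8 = (v - 2)*(v^2 - 4*v + 4) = (v - 2)^2*(v - 2)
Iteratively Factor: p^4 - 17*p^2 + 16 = (p + 1)*(p^3 - p^2 - 16*p + 16) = (p - 4)*(p + 1)*(p^2 + 3*p - 4) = (p - 4)*(p + 1)*(p + 4)*(p - 1)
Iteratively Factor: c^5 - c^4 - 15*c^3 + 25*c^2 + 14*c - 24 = (c + 1)*(c^4 - 2*c^3 - 13*c^2 + 38*c - 24) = (c - 2)*(c + 1)*(c^3 - 13*c + 12) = (c - 3)*(c - 2)*(c + 1)*(c^2 + 3*c - 4) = (c - 3)*(c - 2)*(c + 1)*(c + 4)*(c - 1)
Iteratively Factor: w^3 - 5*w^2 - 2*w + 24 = (w - 4)*(w^2 - w - 6) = (w - 4)*(w + 2)*(w - 3)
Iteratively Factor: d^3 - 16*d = (d + 4)*(d^2 - 4*d) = (d - 4)*(d + 4)*(d)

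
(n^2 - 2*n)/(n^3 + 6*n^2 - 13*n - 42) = n*(n - 2)/(n^3 + 6*n^2 - 13*n - 42)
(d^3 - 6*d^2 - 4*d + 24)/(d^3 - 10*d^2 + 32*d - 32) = (d^2 - 4*d - 12)/(d^2 - 8*d + 16)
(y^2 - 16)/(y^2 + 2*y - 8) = (y - 4)/(y - 2)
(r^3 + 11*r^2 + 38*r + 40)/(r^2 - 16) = (r^2 + 7*r + 10)/(r - 4)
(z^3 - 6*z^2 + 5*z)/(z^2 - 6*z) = (z^2 - 6*z + 5)/(z - 6)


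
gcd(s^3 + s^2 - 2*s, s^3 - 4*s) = s^2 + 2*s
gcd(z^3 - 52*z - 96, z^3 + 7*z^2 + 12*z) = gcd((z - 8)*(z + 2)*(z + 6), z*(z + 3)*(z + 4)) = 1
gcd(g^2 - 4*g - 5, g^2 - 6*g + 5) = g - 5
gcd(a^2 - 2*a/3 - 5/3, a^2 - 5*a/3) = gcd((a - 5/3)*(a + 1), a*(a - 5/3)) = a - 5/3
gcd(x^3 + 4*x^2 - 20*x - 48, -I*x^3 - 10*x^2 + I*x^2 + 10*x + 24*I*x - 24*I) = 1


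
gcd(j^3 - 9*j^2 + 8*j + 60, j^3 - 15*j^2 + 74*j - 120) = j^2 - 11*j + 30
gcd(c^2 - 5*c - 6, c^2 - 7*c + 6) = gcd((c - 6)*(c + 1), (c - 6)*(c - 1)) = c - 6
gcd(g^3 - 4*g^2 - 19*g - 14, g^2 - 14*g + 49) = g - 7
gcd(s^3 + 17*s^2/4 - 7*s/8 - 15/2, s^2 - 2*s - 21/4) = s + 3/2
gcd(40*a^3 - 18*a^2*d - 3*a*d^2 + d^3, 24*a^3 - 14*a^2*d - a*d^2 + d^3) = 8*a^2 - 2*a*d - d^2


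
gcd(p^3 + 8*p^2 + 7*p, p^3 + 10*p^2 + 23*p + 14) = p^2 + 8*p + 7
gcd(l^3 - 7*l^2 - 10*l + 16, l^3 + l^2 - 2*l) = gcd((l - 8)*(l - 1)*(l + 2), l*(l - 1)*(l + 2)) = l^2 + l - 2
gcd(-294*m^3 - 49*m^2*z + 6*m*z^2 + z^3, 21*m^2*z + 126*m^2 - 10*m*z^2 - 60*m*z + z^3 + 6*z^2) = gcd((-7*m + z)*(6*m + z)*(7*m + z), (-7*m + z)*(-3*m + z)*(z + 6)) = -7*m + z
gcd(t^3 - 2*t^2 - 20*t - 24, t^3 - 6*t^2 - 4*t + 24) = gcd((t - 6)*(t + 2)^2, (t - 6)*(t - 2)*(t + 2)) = t^2 - 4*t - 12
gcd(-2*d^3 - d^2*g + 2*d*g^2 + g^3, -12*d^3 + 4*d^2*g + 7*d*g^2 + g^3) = 2*d^2 - d*g - g^2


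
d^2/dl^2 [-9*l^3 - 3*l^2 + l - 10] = -54*l - 6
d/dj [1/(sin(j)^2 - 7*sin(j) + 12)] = (7 - 2*sin(j))*cos(j)/(sin(j)^2 - 7*sin(j) + 12)^2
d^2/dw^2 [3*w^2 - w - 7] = 6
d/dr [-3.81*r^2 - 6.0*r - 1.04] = -7.62*r - 6.0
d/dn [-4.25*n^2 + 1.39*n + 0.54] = 1.39 - 8.5*n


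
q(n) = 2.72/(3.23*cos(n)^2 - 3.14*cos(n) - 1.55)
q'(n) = 2.72*(6.46*sin(n)*cos(n) - 3.14*sin(n))/(3.23*cos(n)^2 - 3.14*cos(n) - 1.55)^2 = (17.5712*cos(n) - 8.5408)*sin(n)/(-3.23*cos(n)^2 + 3.14*cos(n) + 1.55)^2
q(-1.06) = -1.18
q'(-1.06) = -0.01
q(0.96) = -1.19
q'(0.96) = 0.24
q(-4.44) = -5.77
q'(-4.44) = -57.49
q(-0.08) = -1.85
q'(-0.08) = -0.33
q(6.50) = -1.77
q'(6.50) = 0.79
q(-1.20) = -1.20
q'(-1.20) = 0.40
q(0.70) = -1.32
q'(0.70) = 0.74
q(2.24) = 1.66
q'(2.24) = -5.66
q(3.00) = 0.58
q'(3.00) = -0.16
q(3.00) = 0.58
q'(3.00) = -0.16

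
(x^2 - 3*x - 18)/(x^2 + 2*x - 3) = (x - 6)/(x - 1)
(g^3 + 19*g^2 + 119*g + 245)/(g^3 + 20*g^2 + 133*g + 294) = (g + 5)/(g + 6)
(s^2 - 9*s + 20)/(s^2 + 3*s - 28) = (s - 5)/(s + 7)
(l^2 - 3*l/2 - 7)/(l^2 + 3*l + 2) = (l - 7/2)/(l + 1)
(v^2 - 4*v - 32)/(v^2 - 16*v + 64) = (v + 4)/(v - 8)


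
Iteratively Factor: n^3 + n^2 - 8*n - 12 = (n + 2)*(n^2 - n - 6) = (n + 2)^2*(n - 3)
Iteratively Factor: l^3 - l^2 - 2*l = (l - 2)*(l^2 + l) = l*(l - 2)*(l + 1)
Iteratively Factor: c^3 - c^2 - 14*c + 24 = (c - 2)*(c^2 + c - 12) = (c - 2)*(c + 4)*(c - 3)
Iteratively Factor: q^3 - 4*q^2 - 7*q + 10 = (q - 5)*(q^2 + q - 2) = (q - 5)*(q - 1)*(q + 2)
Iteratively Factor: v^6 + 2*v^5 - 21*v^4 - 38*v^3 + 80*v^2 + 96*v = (v + 3)*(v^5 - v^4 - 18*v^3 + 16*v^2 + 32*v) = v*(v + 3)*(v^4 - v^3 - 18*v^2 + 16*v + 32) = v*(v - 4)*(v + 3)*(v^3 + 3*v^2 - 6*v - 8) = v*(v - 4)*(v - 2)*(v + 3)*(v^2 + 5*v + 4) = v*(v - 4)*(v - 2)*(v + 1)*(v + 3)*(v + 4)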